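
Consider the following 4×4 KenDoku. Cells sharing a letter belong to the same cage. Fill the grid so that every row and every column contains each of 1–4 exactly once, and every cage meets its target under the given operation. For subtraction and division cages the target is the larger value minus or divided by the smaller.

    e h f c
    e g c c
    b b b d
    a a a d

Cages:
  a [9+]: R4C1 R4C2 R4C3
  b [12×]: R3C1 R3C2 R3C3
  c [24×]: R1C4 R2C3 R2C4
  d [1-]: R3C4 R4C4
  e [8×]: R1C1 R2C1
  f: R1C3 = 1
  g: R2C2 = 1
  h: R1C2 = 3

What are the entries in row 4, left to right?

H is a freebie, which forces R1C2 = 3.
Cage f is a single given cell, leaving R1C3 = 1.
G is a freebie, which forces R2C2 = 1.
Column 2 already has 1, so R3C2 = 4.
Row 3 now contains 4; hence R3C3 = 3.
Column 2 now contains 4; hence R4C2 = 2.
Row 4 already has 2, which forces R4C3 = 4.
The 3 cells of cage c must have product 24, which forces R1C4 = 4.
4 is placed in column 3; hence R2C3 = 2.
Cage c needs product 24, so R2C4 = 3.
Row 3 already has 3, which forces R3C1 = 1.
Cage d needs two cells with difference 1; hence R3C4 = 2.
Row 4 already has 4, which forces R4C1 = 3.
Column 4 now contains 3, which forces R4C4 = 1.
Row 1 now contains 4; hence R1C1 = 2.
Row 2 already has 2, so R2C1 = 4.
Filled in: 2 3 1 4 / 4 1 2 3 / 1 4 3 2 / 3 2 4 1.

3 2 4 1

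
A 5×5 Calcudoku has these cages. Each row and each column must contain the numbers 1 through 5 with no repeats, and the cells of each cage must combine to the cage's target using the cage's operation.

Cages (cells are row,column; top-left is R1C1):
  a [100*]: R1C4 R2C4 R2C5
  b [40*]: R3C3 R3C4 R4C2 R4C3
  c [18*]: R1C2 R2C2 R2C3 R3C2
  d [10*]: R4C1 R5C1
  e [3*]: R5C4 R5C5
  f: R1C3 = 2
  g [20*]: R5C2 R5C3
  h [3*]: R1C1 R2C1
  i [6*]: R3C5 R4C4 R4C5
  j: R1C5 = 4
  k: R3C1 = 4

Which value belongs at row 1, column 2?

Cage f is a single given cell; hence R1C3 = 2.
Cage a needs product 100, leaving R1C4 = 5.
J is a freebie, leaving R1C5 = 4.
The 4 cells of cage c must have product 18, which forces R2C3 = 3.
Cage a needs product 100; hence R2C4 = 4.
Cage a has product 100, which forces R2C5 = 5.
Cage k is given, leaving R3C1 = 4.
Cage h's pair has product 3, which forces R1C1 = 3.
Row 1 already has 3, which forces R1C2 = 1.
Row 2 already has 3, leaving R2C1 = 1.
Column 2 now contains 1, which forces R2C2 = 2.
2 is placed in column 2, so R3C2 = 3.
Cage b has product 40, which forces R3C4 = 2.
2 is placed in row 3, leaving R3C5 = 1.
Column 5 already has 1, which forces R5C5 = 3.
1 is placed in row 3, leaving R3C3 = 5.
Cage b needs product 40, which forces R4C2 = 4.
Cage b needs product 40, leaving R4C3 = 1.
The 3 cells of cage i must have product 6, leaving R4C4 = 3.
Column 5 already has 3, so R4C5 = 2.
4 is placed in column 2, leaving R5C2 = 5.
Column 3 now contains 5, leaving R5C3 = 4.
Row 5 now contains 3; hence R5C4 = 1.
Row 4 now contains 2; hence R4C1 = 5.
5 is placed in row 5, which forces R5C1 = 2.
Filled in: 3 1 2 5 4 / 1 2 3 4 5 / 4 3 5 2 1 / 5 4 1 3 2 / 2 5 4 1 3.

1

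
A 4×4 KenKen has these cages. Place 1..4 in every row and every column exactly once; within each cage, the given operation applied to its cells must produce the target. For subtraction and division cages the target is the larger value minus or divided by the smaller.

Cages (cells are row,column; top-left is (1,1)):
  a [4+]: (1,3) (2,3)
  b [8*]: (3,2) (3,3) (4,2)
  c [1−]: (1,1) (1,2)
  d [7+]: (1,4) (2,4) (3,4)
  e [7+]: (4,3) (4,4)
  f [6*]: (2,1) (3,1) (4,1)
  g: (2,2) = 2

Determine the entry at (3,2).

Cage g is a single given cell, which forces (2,2) = 2.
The 3 cells of cage b must have product 8; hence (3,3) = 2.
Cage d has sum 7, leaving (1,4) = 2.
Cage f has product 6, which forces (4,1) = 2.
Row 1 needs a 1, and only (1,3) is open for it.
1 is placed in column 3, leaving (2,3) = 3.
Column 3 already has 3; hence (4,3) = 4.
Row 4 now contains 4, so (4,4) = 3.
3 is placed in row 2, leaving (2,1) = 1.
Row 2 now contains 1, so (2,4) = 4.
Cage f needs product 6, leaving (3,1) = 3.
Cage b needs product 8, leaving (3,2) = 4.
4 is placed in column 4, leaving (3,4) = 1.
Row 4 now contains 4, so (4,2) = 1.
Column 1 already has 3, leaving (1,1) = 4.
Column 2 now contains 4, so (1,2) = 3.
Completed grid: 4 3 1 2 / 1 2 3 4 / 3 4 2 1 / 2 1 4 3.

4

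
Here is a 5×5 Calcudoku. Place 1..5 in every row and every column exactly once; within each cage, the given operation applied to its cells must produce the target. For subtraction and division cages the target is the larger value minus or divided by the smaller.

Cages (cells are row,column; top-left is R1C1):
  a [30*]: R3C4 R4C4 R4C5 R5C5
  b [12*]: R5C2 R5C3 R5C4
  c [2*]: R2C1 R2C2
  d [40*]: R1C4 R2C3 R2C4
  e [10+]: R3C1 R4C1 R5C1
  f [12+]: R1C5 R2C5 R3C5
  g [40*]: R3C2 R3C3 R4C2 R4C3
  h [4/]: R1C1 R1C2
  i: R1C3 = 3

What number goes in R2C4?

4

Cage i is a single given cell, so R1C3 = 3.
The only place for 2 in row 1 is R1C4.
The only place for 5 in row 1 is R1C5.
The only place for 3 in row 2 is R2C5.
Column 5 now contains 3, so R3C5 = 4.
In row 5, 5 can only go at R5C1, so R5C1 = 5.
In row 5, 2 can only go at R5C5, so R5C5 = 2.
2 is placed in column 5; hence R4C5 = 1.
Column 2 needs a 3, and only R5C2 is open for it.
In column 4, 1 can only go at R5C4, so R5C4 = 1.
Row 5 now contains 1; hence R5C3 = 4.
Column 3 now contains 4, leaving R2C3 = 5.
Cage d has product 40; hence R2C4 = 4.
Cage g needs product 40, so R4C2 = 4.
Column 3 already has 5, which forces R4C3 = 2.
Cage h's pair has quotient 4, which forces R1C1 = 4.
Column 2 already has 4; hence R1C2 = 1.
1 is placed in column 2, so R2C2 = 2.
Cage e needs sum 10, so R3C1 = 2.
Cage g needs product 40, leaving R3C2 = 5.
Column 3 now contains 2, so R3C3 = 1.
5 is placed in row 3, leaving R3C4 = 3.
Row 4 already has 2, leaving R4C1 = 3.
Column 4 now contains 3, leaving R4C4 = 5.
Row 2 already has 2, which forces R2C1 = 1.
The full grid is 4 1 3 2 5 / 1 2 5 4 3 / 2 5 1 3 4 / 3 4 2 5 1 / 5 3 4 1 2.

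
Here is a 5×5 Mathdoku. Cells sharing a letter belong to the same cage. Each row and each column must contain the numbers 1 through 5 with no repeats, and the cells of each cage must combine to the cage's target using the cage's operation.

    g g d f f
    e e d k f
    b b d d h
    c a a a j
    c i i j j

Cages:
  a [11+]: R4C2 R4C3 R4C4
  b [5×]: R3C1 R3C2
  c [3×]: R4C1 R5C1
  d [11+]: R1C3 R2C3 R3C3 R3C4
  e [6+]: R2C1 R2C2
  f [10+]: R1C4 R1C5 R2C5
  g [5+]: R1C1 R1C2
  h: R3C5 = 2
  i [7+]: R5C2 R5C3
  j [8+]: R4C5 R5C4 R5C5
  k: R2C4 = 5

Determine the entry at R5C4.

1

Cage k is given, leaving R2C4 = 5.
Cage h is given, leaving R3C5 = 2.
In column 1, 5 can only go at R3C1, so R3C1 = 5.
Row 3 now contains 5, so R3C2 = 1.
The 4 cells of cage d must have sum 11, which forces R3C3 = 4.
Cage d needs sum 11, which forces R3C4 = 3.
The 3 cells of cage f must have sum 10, so R1C5 = 5.
In column 1, 4 can only go at R2C1, so R2C1 = 4.
Row 2 already has 4, which forces R2C2 = 2.
In row 5, 2 can only go at R5C3, so R5C3 = 2.
Cage a has sum 11, so R4C2 = 4.
Column 3 now contains 2, leaving R4C3 = 5.
The 3 cells of cage a must have sum 11, which forces R4C4 = 2.
Cage i's pair has sum 7, so R5C2 = 5.
Cage g's pair has sum 5; hence R1C1 = 2.
4 is placed in column 2, so R1C2 = 3.
Row 1 already has 3, leaving R1C3 = 1.
2 is placed in column 4, which forces R1C4 = 4.
1 is placed in column 3, so R2C3 = 3.
Cage f has sum 10; hence R2C5 = 1.
Column 5 already has 1, leaving R4C5 = 3.
4 is placed in column 4, leaving R5C4 = 1.
Column 5 already has 3, leaving R5C5 = 4.
Row 4 now contains 3, leaving R4C1 = 1.
1 is placed in row 5, so R5C1 = 3.
Filled in: 2 3 1 4 5 / 4 2 3 5 1 / 5 1 4 3 2 / 1 4 5 2 3 / 3 5 2 1 4.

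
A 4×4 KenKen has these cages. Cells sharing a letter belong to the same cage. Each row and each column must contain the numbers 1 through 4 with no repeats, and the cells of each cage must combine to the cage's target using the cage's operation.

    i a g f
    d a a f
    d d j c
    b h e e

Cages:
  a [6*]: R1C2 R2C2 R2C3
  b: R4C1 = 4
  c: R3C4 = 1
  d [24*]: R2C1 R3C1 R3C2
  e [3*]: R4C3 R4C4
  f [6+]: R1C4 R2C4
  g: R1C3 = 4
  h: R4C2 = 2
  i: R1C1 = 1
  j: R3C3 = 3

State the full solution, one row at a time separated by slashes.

1 3 4 2 / 3 1 2 4 / 2 4 3 1 / 4 2 1 3

I is a freebie; hence R1C1 = 1.
Cage g is a single given cell, so R1C3 = 4.
4 is placed in row 1, which forces R1C4 = 2.
Column 4 now contains 2, so R2C4 = 4.
Cage j is a single given cell, which forces R3C3 = 3.
Cage c is given, which forces R3C4 = 1.
Cage b is given, leaving R4C1 = 4.
H is a freebie; hence R4C2 = 2.
3 is placed in column 3, leaving R4C3 = 1.
Column 4 already has 1, so R4C4 = 3.
Row 1 now contains 2, which forces R1C2 = 3.
The 3 cells of cage d must have product 24; hence R2C1 = 3.
The 3 cells of cage a must have product 6, which forces R2C2 = 1.
Column 3 now contains 1, leaving R2C3 = 2.
4 is placed in column 1, which forces R3C1 = 2.
2 is placed in column 2, which forces R3C2 = 4.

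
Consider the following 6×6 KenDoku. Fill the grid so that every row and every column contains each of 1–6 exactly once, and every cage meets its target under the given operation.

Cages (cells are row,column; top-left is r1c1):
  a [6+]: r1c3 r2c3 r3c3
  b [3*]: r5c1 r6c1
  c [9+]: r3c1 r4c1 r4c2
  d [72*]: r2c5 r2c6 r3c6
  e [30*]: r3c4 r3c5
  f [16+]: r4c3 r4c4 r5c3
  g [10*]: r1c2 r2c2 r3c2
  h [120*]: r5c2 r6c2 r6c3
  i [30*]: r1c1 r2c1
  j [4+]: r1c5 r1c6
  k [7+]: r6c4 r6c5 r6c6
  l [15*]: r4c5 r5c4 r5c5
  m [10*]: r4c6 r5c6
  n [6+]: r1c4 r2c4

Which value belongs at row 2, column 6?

The only place for 4 in row 1 is r1c4.
The two cells of cage n must have sum 6, so r2c4 = 2.
Column 4 already has 2, which forces r6c4 = 1.
The two cells of cage b must have product 3, which forces r5c1 = 1.
1 is placed in row 6, leaving r6c1 = 3.
Cage l has product 15, leaving r4c5 = 1.
1 is placed in column 5, leaving r1c5 = 3.
Cage j's pair has sum 4, so r1c6 = 1.
Column 5 now contains 3, so r5c5 = 5.
5 is placed in row 5; hence r5c6 = 2.
2 is placed in column 6; hence r6c6 = 4.
Row 1 now contains 1, which forces r1c3 = 2.
Cage d needs product 72, leaving r2c5 = 4.
Cage e's pair has product 30, so r3c4 = 5.
Column 5 already has 5, which forces r3c5 = 6.
Row 3 already has 6, leaving r3c6 = 3.
Cage f has sum 16, which forces r4c3 = 4.
Cage f has sum 16, so r4c4 = 6.
2 is placed in column 6, so r4c6 = 5.
Cage h needs product 120, so r5c2 = 4.
5 is placed in row 5; hence r5c3 = 6.
5 is placed in row 5, leaving r5c4 = 3.
Column 3 now contains 6, which forces r6c3 = 5.
Row 6 already has 4, leaving r6c5 = 2.
Row 1 already has 2; hence r1c2 = 5.
Cage g has product 10, so r2c2 = 1.
The 3 cells of cage a must have sum 6, leaving r2c3 = 3.
3 is placed in column 6, which forces r2c6 = 6.
Cage c has sum 9, which forces r3c1 = 4.
Cage g needs product 10; hence r3c2 = 2.
3 is placed in row 3, so r3c3 = 1.
Row 4 already has 5, leaving r4c1 = 2.
The 3 cells of cage c must have sum 9, so r4c2 = 3.
Row 6 already has 5, which forces r6c2 = 6.
5 is placed in row 1, leaving r1c1 = 6.
Row 2 already has 6; hence r2c1 = 5.
Filled in: 6 5 2 4 3 1 / 5 1 3 2 4 6 / 4 2 1 5 6 3 / 2 3 4 6 1 5 / 1 4 6 3 5 2 / 3 6 5 1 2 4.

6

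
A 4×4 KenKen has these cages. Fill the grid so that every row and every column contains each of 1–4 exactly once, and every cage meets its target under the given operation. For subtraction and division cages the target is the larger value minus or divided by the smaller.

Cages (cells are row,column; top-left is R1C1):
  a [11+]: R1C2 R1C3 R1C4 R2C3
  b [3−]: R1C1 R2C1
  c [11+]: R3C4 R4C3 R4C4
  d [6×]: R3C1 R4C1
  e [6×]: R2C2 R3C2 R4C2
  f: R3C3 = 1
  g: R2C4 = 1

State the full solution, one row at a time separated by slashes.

1 4 3 2 / 4 3 2 1 / 3 2 1 4 / 2 1 4 3

Cage g is given, leaving R2C4 = 1.
Cage f is given, so R3C3 = 1.
Cage c needs sum 11, so R3C4 = 4.
Cage c needs sum 11, which forces R4C3 = 4.
Cage c needs sum 11, leaving R4C4 = 3.
Cage b needs two cells with difference 3, which forces R1C1 = 1.
The 4 cells of cage a must have sum 11; hence R1C2 = 4.
Cage a has sum 11, which forces R1C3 = 3.
Column 4 now contains 3; hence R1C4 = 2.
Row 2 already has 1, which forces R2C1 = 4.
Cage a has sum 11, leaving R2C3 = 2.
Cage d's pair has product 6, which forces R3C1 = 3.
3 is placed in row 3, which forces R3C2 = 2.
3 is placed in row 4, so R4C1 = 2.
Cage e has product 6, leaving R4C2 = 1.
2 is placed in row 2, leaving R2C2 = 3.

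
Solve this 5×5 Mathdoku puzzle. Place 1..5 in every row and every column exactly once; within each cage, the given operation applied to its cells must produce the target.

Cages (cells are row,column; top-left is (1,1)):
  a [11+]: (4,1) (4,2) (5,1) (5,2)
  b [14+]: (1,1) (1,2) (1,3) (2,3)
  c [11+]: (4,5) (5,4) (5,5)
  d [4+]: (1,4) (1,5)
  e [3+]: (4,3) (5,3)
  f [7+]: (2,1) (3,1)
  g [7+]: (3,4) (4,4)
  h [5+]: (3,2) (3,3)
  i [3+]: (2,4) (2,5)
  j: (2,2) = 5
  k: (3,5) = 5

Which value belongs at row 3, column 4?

Cage j is a single given cell; hence (2,2) = 5.
K is a freebie, leaving (3,5) = 5.
In column 3, 5 can only go at (1,3), so (1,3) = 5.
Cage b has sum 14, which forces (2,3) = 3.
Row 2 already has 3; hence (2,1) = 4.
Cage f needs two cells with sum 7; hence (3,1) = 3.
Column 1 already has 4, leaving (1,1) = 2.
Cage b has sum 14, so (1,2) = 4.
Column 2 now contains 4, which forces (3,2) = 1.
1 is placed in row 3, leaving (3,3) = 4.
Row 3 already has 4, leaving (3,4) = 2.
2 is placed in column 4; hence (2,4) = 1.
Cage i needs two cells with sum 3, leaving (2,5) = 2.
The two cells of cage g must have sum 7, which forces (4,4) = 5.
Column 5 already has 2, leaving (4,5) = 4.
Column 4 already has 5; hence (5,4) = 4.
Column 5 now contains 4; hence (5,5) = 3.
Column 4 already has 1; hence (1,4) = 3.
Column 5 now contains 3, leaving (1,5) = 1.
5 is placed in row 4; hence (4,1) = 1.
Cage a needs sum 11, leaving (4,2) = 3.
1 is placed in row 4, which forces (4,3) = 2.
Cage a needs sum 11, so (5,1) = 5.
Row 5 now contains 3, leaving (5,2) = 2.
Column 3 already has 2, which forces (5,3) = 1.
The full grid is 2 4 5 3 1 / 4 5 3 1 2 / 3 1 4 2 5 / 1 3 2 5 4 / 5 2 1 4 3.

2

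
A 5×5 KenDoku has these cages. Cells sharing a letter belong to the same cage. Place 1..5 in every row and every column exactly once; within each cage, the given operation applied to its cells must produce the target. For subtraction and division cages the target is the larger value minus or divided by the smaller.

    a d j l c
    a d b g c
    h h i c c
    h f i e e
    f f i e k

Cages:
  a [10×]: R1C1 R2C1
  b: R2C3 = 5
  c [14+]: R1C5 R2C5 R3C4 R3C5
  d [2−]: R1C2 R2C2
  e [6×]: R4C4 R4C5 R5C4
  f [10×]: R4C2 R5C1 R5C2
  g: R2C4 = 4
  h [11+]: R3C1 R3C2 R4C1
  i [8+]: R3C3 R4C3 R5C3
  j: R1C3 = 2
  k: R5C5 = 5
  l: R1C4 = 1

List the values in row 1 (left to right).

Cage j is a single given cell, which forces R1C3 = 2.
Cage l is a single given cell, so R1C4 = 1.
B is a freebie, so R2C3 = 5.
Cage g is given, leaving R2C4 = 4.
Cage k is a single given cell; hence R5C5 = 5.
Row 1 already has 2, leaving R1C1 = 5.
5 is placed in row 2, leaving R2C1 = 2.
2 is placed in row 2; hence R2C5 = 3.
The 4 cells of cage c must have sum 14, which forces R3C4 = 5.
Cage f has product 10, leaving R4C2 = 5.
Cage e has product 6; hence R4C5 = 1.
Column 1 already has 2; hence R5C1 = 1.
Row 5 already has 1, leaving R5C2 = 2.
2 is placed in row 5, leaving R5C4 = 3.
Cage d needs two cells with difference 2, leaving R1C2 = 3.
3 is placed in column 5, leaving R1C5 = 4.
Row 2 already has 3, leaving R2C2 = 1.
Cage h needs sum 11, leaving R3C1 = 3.
The 3 cells of cage h must have sum 11, which forces R3C2 = 4.
The 3 cells of cage i must have sum 8, so R3C3 = 1.
The 4 cells of cage c must have sum 14, leaving R3C5 = 2.
Cage h has sum 11, leaving R4C1 = 4.
Cage i has sum 8, so R4C3 = 3.
Column 4 now contains 3, leaving R4C4 = 2.
Row 5 now contains 3, which forces R5C3 = 4.
The full grid is 5 3 2 1 4 / 2 1 5 4 3 / 3 4 1 5 2 / 4 5 3 2 1 / 1 2 4 3 5.

5 3 2 1 4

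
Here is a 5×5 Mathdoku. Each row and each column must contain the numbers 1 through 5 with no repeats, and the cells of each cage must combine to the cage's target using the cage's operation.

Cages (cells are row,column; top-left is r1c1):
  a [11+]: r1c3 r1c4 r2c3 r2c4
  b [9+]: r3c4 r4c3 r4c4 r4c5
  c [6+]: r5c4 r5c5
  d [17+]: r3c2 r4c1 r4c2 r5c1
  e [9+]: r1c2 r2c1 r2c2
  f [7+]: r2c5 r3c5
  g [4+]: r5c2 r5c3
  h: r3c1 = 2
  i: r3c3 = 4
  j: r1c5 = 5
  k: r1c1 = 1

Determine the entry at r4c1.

K is a freebie, leaving r1c1 = 1.
J is a freebie; hence r1c5 = 5.
Cage h is a single given cell, so r3c1 = 2.
I is a freebie, which forces r3c3 = 4.
Row 3 now contains 4; hence r3c5 = 3.
Cage f needs two cells with sum 7, leaving r2c5 = 4.
Row 3 now contains 3, leaving r3c2 = 5.
Row 3 now contains 3; hence r3c4 = 1.
Row 5 needs a 2, and only r5c5 is open for it.
2 is placed in column 5, so r4c5 = 1.
Cage c's pair has sum 6, so r5c4 = 4.
The 4 cells of cage a must have sum 11, so r2c3 = 1.
Cage a needs sum 11, so r2c4 = 5.
Column 4 now contains 5, which forces r4c4 = 2.
1 is placed in column 3, so r5c3 = 3.
Cage e needs sum 9, leaving r1c2 = 4.
Column 3 already has 3; hence r1c3 = 2.
Column 4 already has 2, leaving r1c4 = 3.
5 is placed in row 2, leaving r2c1 = 3.
1 is placed in row 2, so r2c2 = 2.
Column 1 now contains 3, leaving r4c1 = 4.
Column 2 now contains 4, leaving r4c2 = 3.
2 is placed in row 4, so r4c3 = 5.
Row 5 already has 3, so r5c1 = 5.
Row 5 already has 3, so r5c2 = 1.
Filled in: 1 4 2 3 5 / 3 2 1 5 4 / 2 5 4 1 3 / 4 3 5 2 1 / 5 1 3 4 2.

4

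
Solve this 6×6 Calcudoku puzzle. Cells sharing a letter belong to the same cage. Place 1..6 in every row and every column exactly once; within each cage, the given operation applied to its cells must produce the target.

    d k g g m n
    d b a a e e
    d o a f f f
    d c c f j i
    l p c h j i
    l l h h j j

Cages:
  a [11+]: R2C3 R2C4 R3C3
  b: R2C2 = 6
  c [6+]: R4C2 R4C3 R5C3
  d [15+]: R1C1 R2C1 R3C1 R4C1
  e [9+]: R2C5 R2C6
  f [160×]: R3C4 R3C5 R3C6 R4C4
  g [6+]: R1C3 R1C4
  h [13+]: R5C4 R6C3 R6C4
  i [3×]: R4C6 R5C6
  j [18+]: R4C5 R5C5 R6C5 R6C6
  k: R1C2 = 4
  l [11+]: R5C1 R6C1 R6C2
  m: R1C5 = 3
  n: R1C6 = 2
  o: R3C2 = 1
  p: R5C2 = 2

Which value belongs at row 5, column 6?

K is a freebie; hence R1C2 = 4.
M is a freebie, so R1C5 = 3.
Cage n is a single given cell; hence R1C6 = 2.
B is a freebie, which forces R2C2 = 6.
O is a freebie, leaving R3C2 = 1.
Cage f has product 160, which forces R4C4 = 4.
Cage p is a single given cell, so R5C2 = 2.
2 is placed in column 2; hence R4C2 = 3.
Cage c needs sum 6, which forces R4C3 = 2.
Row 4 already has 3, leaving R4C6 = 1.
Cage c needs sum 6; hence R5C3 = 1.
Column 6 already has 1, leaving R5C6 = 3.
Column 2 now contains 3, leaving R6C2 = 5.
5 is placed in row 6, which forces R6C6 = 6.
Column 3 now contains 1, which forces R1C3 = 5.
Cage g's pair has sum 6, leaving R1C4 = 1.
Cage h has sum 13; hence R5C4 = 6.
Row 6 already has 6, so R6C3 = 4.
Cage h needs sum 13, so R6C4 = 3.
Row 1 already has 1, so R1C1 = 6.
Cage d has sum 15, which forces R2C1 = 1.
4 is placed in column 3, leaving R2C3 = 3.
Column 4 already has 3, which forces R2C4 = 2.
The 4 cells of cage d must have sum 15, which forces R3C1 = 3.
Cage a needs sum 11, so R3C3 = 6.
Column 4 now contains 2, leaving R3C4 = 5.
5 is placed in row 3, which forces R3C6 = 4.
Cage d needs sum 15, so R4C1 = 5.
The 4 cells of cage j must have sum 18, leaving R4C5 = 6.
Column 1 now contains 5; hence R5C1 = 4.
4 is placed in row 5; hence R5C5 = 5.
Column 1 already has 1, leaving R6C1 = 2.
Row 6 already has 2, which forces R6C5 = 1.
Column 5 now contains 5, leaving R2C5 = 4.
4 is placed in column 6, so R2C6 = 5.
Row 3 already has 4; hence R3C5 = 2.
Completed grid: 6 4 5 1 3 2 / 1 6 3 2 4 5 / 3 1 6 5 2 4 / 5 3 2 4 6 1 / 4 2 1 6 5 3 / 2 5 4 3 1 6.

3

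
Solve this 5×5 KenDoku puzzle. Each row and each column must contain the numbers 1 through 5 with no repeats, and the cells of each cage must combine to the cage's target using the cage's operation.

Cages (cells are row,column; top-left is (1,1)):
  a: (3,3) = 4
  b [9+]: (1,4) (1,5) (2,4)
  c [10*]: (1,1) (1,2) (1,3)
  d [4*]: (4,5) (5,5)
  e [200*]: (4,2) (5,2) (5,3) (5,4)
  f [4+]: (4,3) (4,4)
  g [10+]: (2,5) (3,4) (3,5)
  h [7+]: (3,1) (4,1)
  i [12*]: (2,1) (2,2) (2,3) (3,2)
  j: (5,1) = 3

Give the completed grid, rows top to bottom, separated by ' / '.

A is a freebie, so (3,3) = 4.
Cage e has product 200; hence (4,2) = 5.
J is a freebie; hence (5,1) = 3.
Cage h needs two cells with sum 7, leaving (3,1) = 5.
Cage h needs two cells with sum 7, which forces (4,1) = 2.
2 is placed in column 1; hence (1,1) = 1.
The 3 cells of cage c must have product 10, so (1,2) = 2.
Cage c needs product 10, which forces (1,3) = 5.
1 is placed in column 1, leaving (2,1) = 4.
Row 2 already has 4, so (2,2) = 3.
Cage g has sum 10, so (2,5) = 5.
Column 2 now contains 2; hence (3,2) = 1.
Column 2 now contains 2; hence (5,2) = 4.
Column 3 already has 5; hence (5,3) = 2.
Row 5 now contains 2, leaving (5,4) = 5.
Row 5 now contains 4, which forces (5,5) = 1.
Column 3 now contains 2, so (2,3) = 1.
Cage b needs sum 9, leaving (2,4) = 2.
Column 4 now contains 2; hence (3,4) = 3.
Row 3 now contains 3; hence (3,5) = 2.
Column 3 already has 1; hence (4,3) = 3.
3 is placed in column 4, so (4,4) = 1.
Column 5 already has 1, leaving (4,5) = 4.
3 is placed in column 4, so (1,4) = 4.
Column 5 now contains 4, which forces (1,5) = 3.

1 2 5 4 3 / 4 3 1 2 5 / 5 1 4 3 2 / 2 5 3 1 4 / 3 4 2 5 1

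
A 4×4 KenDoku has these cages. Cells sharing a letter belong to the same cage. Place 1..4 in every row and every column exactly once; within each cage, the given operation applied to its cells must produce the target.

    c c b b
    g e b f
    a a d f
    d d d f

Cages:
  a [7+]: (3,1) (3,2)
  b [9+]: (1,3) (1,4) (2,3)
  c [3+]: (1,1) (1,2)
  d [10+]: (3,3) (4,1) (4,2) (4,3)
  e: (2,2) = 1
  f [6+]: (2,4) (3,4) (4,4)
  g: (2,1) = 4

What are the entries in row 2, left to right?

4 1 2 3

G is a freebie, so (2,1) = 4.
Cage e is a single given cell, leaving (2,2) = 1.
Column 1 now contains 4, so (3,1) = 3.
3 is placed in row 3, leaving (3,2) = 4.
Cage c's pair has sum 3, leaving (1,1) = 1.
Column 2 now contains 1, so (1,2) = 2.
Column 1 now contains 1, so (4,1) = 2.
The 4 cells of cage d must have sum 10, leaving (4,2) = 3.
The 4 cells of cage d must have sum 10, so (4,3) = 4.
Row 4 now contains 3, leaving (4,4) = 1.
Column 3 now contains 4, leaving (1,3) = 3.
The 3 cells of cage b must have sum 9, leaving (1,4) = 4.
The 3 cells of cage b must have sum 9, so (2,3) = 2.
The 3 cells of cage f must have sum 6; hence (2,4) = 3.
Cage d has sum 10; hence (3,3) = 1.
1 is placed in column 4, which forces (3,4) = 2.
The full grid is 1 2 3 4 / 4 1 2 3 / 3 4 1 2 / 2 3 4 1.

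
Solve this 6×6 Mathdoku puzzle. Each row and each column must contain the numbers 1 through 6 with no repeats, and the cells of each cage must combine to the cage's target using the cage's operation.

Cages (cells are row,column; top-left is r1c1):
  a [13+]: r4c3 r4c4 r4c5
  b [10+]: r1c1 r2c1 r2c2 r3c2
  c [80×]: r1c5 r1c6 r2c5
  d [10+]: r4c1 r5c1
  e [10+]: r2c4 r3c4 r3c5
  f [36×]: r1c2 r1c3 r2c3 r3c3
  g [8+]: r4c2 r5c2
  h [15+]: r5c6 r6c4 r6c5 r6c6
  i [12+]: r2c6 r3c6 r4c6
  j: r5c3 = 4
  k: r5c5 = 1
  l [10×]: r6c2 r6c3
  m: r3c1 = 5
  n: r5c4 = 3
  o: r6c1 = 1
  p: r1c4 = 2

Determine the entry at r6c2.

Cage p is given, so r1c4 = 2.
Cage c needs product 80, so r1c5 = 5.
The 3 cells of cage c must have product 80, leaving r1c6 = 4.
Cage c has product 80, which forces r2c5 = 4.
Cage m is given, leaving r3c1 = 5.
J is a freebie; hence r5c3 = 4.
Cage n is given, leaving r5c4 = 3.
Cage k is a single given cell, so r5c5 = 1.
O is a freebie, so r6c1 = 1.
Cage b needs sum 10; hence r1c1 = 3.
Cage b has sum 10; hence r2c1 = 2.
Cage e needs sum 10, so r3c5 = 3.
The two cells of cage d must have sum 10; hence r4c1 = 4.
4 is placed in row 5; hence r5c1 = 6.
The 4 cells of cage f must have product 36; hence r2c3 = 3.
The 4 cells of cage f must have product 36, which forces r3c3 = 2.
Column 3 now contains 2, leaving r6c3 = 5.
Row 2 now contains 3, leaving r2c2 = 1.
Row 2 already has 1, so r2c4 = 6.
Row 2 now contains 6, leaving r2c6 = 5.
2 is placed in row 3, which forces r3c2 = 4.
6 is placed in column 4, leaving r3c4 = 1.
Row 3 already has 1, which forces r3c6 = 6.
Column 3 already has 5, leaving r4c3 = 6.
The 3 cells of cage a must have sum 13, which forces r4c4 = 5.
Cage a has sum 13, which forces r4c5 = 2.
Column 6 already has 6, so r4c6 = 1.
Cage h needs sum 15; hence r5c6 = 2.
Row 6 already has 5, which forces r6c2 = 2.
Cage h has sum 15, leaving r6c4 = 4.
Cage h needs sum 15, so r6c5 = 6.
Cage h has sum 15, so r6c6 = 3.
Column 2 now contains 1, so r1c2 = 6.
6 is placed in column 3, leaving r1c3 = 1.
6 is placed in row 4, so r4c2 = 3.
2 is placed in row 5; hence r5c2 = 5.
Completed grid: 3 6 1 2 5 4 / 2 1 3 6 4 5 / 5 4 2 1 3 6 / 4 3 6 5 2 1 / 6 5 4 3 1 2 / 1 2 5 4 6 3.

2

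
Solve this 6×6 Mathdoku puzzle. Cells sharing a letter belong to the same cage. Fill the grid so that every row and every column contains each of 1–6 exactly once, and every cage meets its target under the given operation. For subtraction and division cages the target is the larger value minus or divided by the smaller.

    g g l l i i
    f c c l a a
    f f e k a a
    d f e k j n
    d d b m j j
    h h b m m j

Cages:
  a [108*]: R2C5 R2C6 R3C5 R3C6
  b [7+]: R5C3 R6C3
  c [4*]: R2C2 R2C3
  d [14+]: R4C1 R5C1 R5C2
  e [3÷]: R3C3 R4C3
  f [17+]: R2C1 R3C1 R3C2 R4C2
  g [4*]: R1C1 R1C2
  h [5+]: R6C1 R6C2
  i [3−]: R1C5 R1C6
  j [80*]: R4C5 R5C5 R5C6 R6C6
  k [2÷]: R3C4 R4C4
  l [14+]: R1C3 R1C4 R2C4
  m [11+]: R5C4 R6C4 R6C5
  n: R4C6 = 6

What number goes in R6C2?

N is a freebie, so R4C6 = 6.
The two cells of cage i must have difference 3; hence R1C5 = 2.
The pair R2C6/R3C6 in column 6 holds {2, 3}, so R1C6 = 5.
Cage l has sum 14, which forces R2C4 = 5.
The only place for 1 in column 1 is R1C1.
Row 1 now contains 1, so R1C2 = 4.
4 is placed in column 2; hence R2C2 = 1.
1 is placed in row 2, leaving R2C3 = 4.
In column 5, 1 can only go at R6C5, so R6C5 = 1.
Cage j has product 80, which forces R5C6 = 1.
1 is placed in row 6, which forces R6C6 = 4.
Cage m needs sum 11, which forces R5C4 = 4.
4 is placed in row 5; hence R5C5 = 5.
4 is placed in row 6, leaving R6C4 = 6.
Cage l needs sum 14; hence R1C3 = 6.
Column 4 now contains 6, which forces R1C4 = 3.
Cage d has sum 14, which forces R4C1 = 5.
5 is placed in column 5, leaving R4C5 = 4.
5 is placed in row 5; hence R5C3 = 2.
The two cells of cage b must have sum 7; hence R6C3 = 5.
Row 2 needs a 2, and only R2C6 is open for it.
The 4 cells of cage a must have product 108, so R2C5 = 3.
Cage a has product 108, so R3C5 = 6.
2 is placed in column 6, leaving R3C6 = 3.
3 is placed in row 2, which forces R2C1 = 6.
Cage f needs sum 17; hence R3C1 = 4.
Row 3 now contains 6; hence R3C2 = 5.
3 is placed in row 3; hence R3C3 = 1.
1 is placed in row 3, so R3C4 = 2.
Cage f needs sum 17, which forces R4C2 = 2.
Cage e needs two cells with quotient 3, which forces R4C3 = 3.
Column 4 already has 2, which forces R4C4 = 1.
Column 1 now contains 6; hence R5C1 = 3.
Row 5 now contains 3, so R5C2 = 6.
3 is placed in column 1; hence R6C1 = 2.
Column 2 now contains 2; hence R6C2 = 3.
The full grid is 1 4 6 3 2 5 / 6 1 4 5 3 2 / 4 5 1 2 6 3 / 5 2 3 1 4 6 / 3 6 2 4 5 1 / 2 3 5 6 1 4.

3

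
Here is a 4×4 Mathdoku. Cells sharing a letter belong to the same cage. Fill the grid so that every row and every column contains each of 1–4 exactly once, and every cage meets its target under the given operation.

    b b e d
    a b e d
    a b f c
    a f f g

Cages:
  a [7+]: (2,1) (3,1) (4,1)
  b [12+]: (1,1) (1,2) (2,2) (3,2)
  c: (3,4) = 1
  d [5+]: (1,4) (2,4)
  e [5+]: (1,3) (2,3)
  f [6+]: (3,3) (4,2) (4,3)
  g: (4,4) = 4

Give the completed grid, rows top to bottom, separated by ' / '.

Cage c is a single given cell, so (3,4) = 1.
Cage g is a single given cell; hence (4,4) = 4.
Column 1 needs a 3, and only (1,1) is open for it.
Row 1 already has 3, so (1,4) = 2.
The two cells of cage d must have sum 5, which forces (2,4) = 3.
2 is placed in row 1, which forces (1,2) = 4.
4 is placed in row 1, so (1,3) = 1.
The 4 cells of cage b must have sum 12, so (2,2) = 2.
Column 3 now contains 1, leaving (2,3) = 4.
The 4 cells of cage b must have sum 12, leaving (3,2) = 3.
3 is placed in row 3, so (3,3) = 2.
3 is placed in column 2, which forces (4,2) = 1.
Column 3 already has 2, leaving (4,3) = 3.
4 is placed in row 2, which forces (2,1) = 1.
Row 3 now contains 2, so (3,1) = 4.
1 is placed in row 4, which forces (4,1) = 2.

3 4 1 2 / 1 2 4 3 / 4 3 2 1 / 2 1 3 4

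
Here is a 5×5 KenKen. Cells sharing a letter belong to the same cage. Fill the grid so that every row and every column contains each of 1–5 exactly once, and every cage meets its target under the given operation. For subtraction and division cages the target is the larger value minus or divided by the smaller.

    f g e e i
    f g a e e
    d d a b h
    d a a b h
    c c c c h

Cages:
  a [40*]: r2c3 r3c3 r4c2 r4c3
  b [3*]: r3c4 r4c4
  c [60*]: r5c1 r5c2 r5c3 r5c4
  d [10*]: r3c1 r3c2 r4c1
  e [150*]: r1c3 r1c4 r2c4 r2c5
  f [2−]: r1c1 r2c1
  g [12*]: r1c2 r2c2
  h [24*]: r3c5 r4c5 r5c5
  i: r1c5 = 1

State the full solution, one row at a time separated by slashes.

Cage i is a single given cell, leaving r1c5 = 1.
In row 5, 2 can only go at r5c5, so r5c5 = 2.
In column 4, 4 can only go at r5c4, so r5c4 = 4.
The only place for 5 in column 5 is r2c5.
The only place for 5 in column 4 is r1c4.
Column 4 needs a 2, and only r2c4 is open for it.
The 4 cells of cage e must have product 150, leaving r1c3 = 3.
Row 1 now contains 3; hence r1c1 = 2.
Row 1 now contains 3, so r1c2 = 4.
The two cells of cage f must have difference 2, leaving r2c1 = 4.
Cage g needs two cells with product 12, leaving r2c2 = 3.
Row 2 already has 4, so r2c3 = 1.
Column 3 now contains 1; hence r5c3 = 5.
The 3 cells of cage d must have product 10, so r3c2 = 2.
2 is placed in row 3; hence r3c3 = 4.
Row 3 now contains 4; hence r3c5 = 3.
Cage a has product 40, which forces r4c2 = 5.
Column 3 now contains 4, leaving r4c3 = 2.
3 is placed in column 5, so r4c5 = 4.
The 4 cells of cage c must have product 60, leaving r5c1 = 3.
Row 5 now contains 5, so r5c2 = 1.
Cage d needs product 10, leaving r3c1 = 5.
3 is placed in row 3; hence r3c4 = 1.
5 is placed in row 4, leaving r4c1 = 1.
Cage b's pair has product 3; hence r4c4 = 3.

2 4 3 5 1 / 4 3 1 2 5 / 5 2 4 1 3 / 1 5 2 3 4 / 3 1 5 4 2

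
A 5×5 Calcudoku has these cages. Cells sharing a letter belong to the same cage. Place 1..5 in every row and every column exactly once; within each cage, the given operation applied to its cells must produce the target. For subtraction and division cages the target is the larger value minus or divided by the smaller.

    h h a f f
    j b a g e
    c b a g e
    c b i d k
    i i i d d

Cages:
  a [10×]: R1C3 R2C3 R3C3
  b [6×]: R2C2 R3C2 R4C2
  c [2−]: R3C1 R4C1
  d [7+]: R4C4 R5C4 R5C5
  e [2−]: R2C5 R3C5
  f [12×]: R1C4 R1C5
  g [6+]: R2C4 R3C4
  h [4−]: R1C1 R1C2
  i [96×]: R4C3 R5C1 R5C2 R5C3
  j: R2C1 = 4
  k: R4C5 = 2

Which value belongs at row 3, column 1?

3

J is a freebie; hence R2C1 = 4.
Cage i has product 96, leaving R4C3 = 4.
Cage k is given, leaving R4C5 = 2.
Cage i has product 96, leaving R5C2 = 4.
Row 1 needs a 2, and only R1C3 is open for it.
The 4 cells of cage i must have product 96; hence R5C1 = 2.
Column 3 now contains 2, so R5C3 = 3.
Row 5 already has 3; hence R5C5 = 1.
The 3 cells of cage d must have sum 7, so R4C4 = 1.
Row 5 now contains 1; hence R5C4 = 5.
Column 4 already has 5, so R2C4 = 2.
Column 4 already has 5, which forces R3C4 = 4.
Row 4 already has 1, which forces R4C2 = 3.
Column 4 already has 4; hence R1C4 = 3.
Cage f needs two cells with product 12, so R1C5 = 4.
Row 2 now contains 2, which forces R2C2 = 1.
1 is placed in row 2; hence R2C3 = 5.
Row 2 already has 5, so R2C5 = 3.
Cage c needs two cells with difference 2, which forces R3C1 = 3.
Cage b has product 6, so R3C2 = 2.
Column 3 already has 5, which forces R3C3 = 1.
Column 5 now contains 3, leaving R3C5 = 5.
Row 4 already has 3, leaving R4C1 = 5.
Column 1 now contains 5, which forces R1C1 = 1.
Column 2 now contains 1, leaving R1C2 = 5.
Completed grid: 1 5 2 3 4 / 4 1 5 2 3 / 3 2 1 4 5 / 5 3 4 1 2 / 2 4 3 5 1.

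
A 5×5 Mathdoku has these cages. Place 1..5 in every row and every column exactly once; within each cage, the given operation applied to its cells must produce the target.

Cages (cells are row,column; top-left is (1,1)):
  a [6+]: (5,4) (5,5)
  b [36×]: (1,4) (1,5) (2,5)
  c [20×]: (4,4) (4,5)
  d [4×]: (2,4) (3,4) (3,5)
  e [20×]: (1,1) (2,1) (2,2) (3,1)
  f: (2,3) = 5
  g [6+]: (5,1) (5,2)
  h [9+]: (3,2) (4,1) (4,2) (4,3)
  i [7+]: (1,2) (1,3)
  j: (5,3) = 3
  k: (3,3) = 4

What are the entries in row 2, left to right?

4 1 5 2 3

Cage b has product 36, so (1,4) = 3.
Cage b needs product 36, which forces (1,5) = 4.
F is a freebie, which forces (2,3) = 5.
Cage b has product 36; hence (2,5) = 3.
K is a freebie, leaving (3,3) = 4.
Row 3 now contains 4, so (3,4) = 1.
Row 3 now contains 1, so (3,5) = 2.
Column 5 now contains 4, so (4,5) = 5.
J is a freebie, which forces (5,3) = 3.
5 is placed in column 5; hence (5,5) = 1.
Cage i's pair has sum 7, so (1,2) = 5.
Column 3 now contains 5; hence (1,3) = 2.
Column 4 now contains 1, which forces (2,4) = 2.
2 is placed in row 3, which forces (3,1) = 5.
2 is placed in row 3; hence (3,2) = 3.
Cage h has sum 9, leaving (4,1) = 3.
Column 3 already has 2, so (4,3) = 1.
5 is placed in row 4; hence (4,4) = 4.
Cage a needs two cells with sum 6, so (5,4) = 5.
Row 1 now contains 2; hence (1,1) = 1.
The 4 cells of cage e must have product 20, so (2,1) = 4.
2 is placed in row 2, which forces (2,2) = 1.
Row 4 now contains 1, which forces (4,2) = 2.
Column 1 already has 4, leaving (5,1) = 2.
2 is placed in column 2, leaving (5,2) = 4.
Completed grid: 1 5 2 3 4 / 4 1 5 2 3 / 5 3 4 1 2 / 3 2 1 4 5 / 2 4 3 5 1.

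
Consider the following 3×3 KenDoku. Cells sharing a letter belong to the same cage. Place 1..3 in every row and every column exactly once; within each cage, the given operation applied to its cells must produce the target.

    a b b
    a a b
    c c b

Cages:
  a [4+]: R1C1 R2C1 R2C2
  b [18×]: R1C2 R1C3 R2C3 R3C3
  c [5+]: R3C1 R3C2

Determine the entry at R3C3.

Cage a needs sum 4, so R1C1 = 1.
Cage b has product 18, which forces R1C2 = 3.
1 is placed in row 1, which forces R1C3 = 2.
Cage a needs sum 4; hence R2C1 = 2.
Cage a has sum 4, so R2C2 = 1.
Row 2 already has 1, which forces R2C3 = 3.
Column 1 now contains 2; hence R3C1 = 3.
Column 2 already has 3; hence R3C2 = 2.
3 is placed in column 3, which forces R3C3 = 1.
Completed grid: 1 3 2 / 2 1 3 / 3 2 1.

1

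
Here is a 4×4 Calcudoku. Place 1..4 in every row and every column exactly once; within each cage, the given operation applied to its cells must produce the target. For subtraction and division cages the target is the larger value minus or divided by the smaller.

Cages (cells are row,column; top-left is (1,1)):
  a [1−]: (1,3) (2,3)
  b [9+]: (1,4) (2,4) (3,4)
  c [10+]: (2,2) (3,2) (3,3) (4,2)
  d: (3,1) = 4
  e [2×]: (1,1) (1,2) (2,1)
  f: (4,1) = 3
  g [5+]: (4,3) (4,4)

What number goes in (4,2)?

The 3 cells of cage e must have product 2; hence (1,1) = 2.
Cage e needs product 2, which forces (1,2) = 1.
The 3 cells of cage e must have product 2; hence (2,1) = 1.
Cage d is given; hence (3,1) = 4.
F is a freebie, so (4,1) = 3.
The 4 cells of cage c must have sum 10, so (3,3) = 1.
Column 3 now contains 1, leaving (4,3) = 4.
Row 4 already has 4; hence (4,4) = 1.
Column 3 now contains 4, which forces (1,3) = 3.
Row 1 already has 3, leaving (1,4) = 4.
Cage c needs sum 10; hence (2,2) = 4.
The two cells of cage a must have difference 1; hence (2,3) = 2.
Row 2 now contains 2, leaving (2,4) = 3.
Cage c needs sum 10, leaving (3,2) = 3.
Column 4 already has 3, which forces (3,4) = 2.
Row 4 already has 4, leaving (4,2) = 2.
The full grid is 2 1 3 4 / 1 4 2 3 / 4 3 1 2 / 3 2 4 1.

2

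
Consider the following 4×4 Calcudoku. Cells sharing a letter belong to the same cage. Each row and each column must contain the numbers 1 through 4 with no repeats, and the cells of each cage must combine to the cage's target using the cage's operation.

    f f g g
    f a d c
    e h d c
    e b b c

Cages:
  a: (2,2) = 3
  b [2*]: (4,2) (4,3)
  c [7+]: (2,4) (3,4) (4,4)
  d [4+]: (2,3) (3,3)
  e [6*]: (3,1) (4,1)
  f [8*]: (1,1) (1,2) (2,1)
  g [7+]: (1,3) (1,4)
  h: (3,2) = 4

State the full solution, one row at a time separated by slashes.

Cage a is given; hence (2,2) = 3.
Row 2 now contains 3, so (2,3) = 1.
Cage h is a single given cell, leaving (3,2) = 4.
1 is placed in column 3, leaving (3,3) = 3.
1 is placed in column 3, leaving (4,3) = 2.
Column 3 now contains 3, so (1,3) = 4.
Cage g needs two cells with sum 7; hence (1,4) = 3.
3 is placed in row 3, which forces (3,1) = 2.
2 is placed in row 3, leaving (3,4) = 1.
Row 4 already has 2, leaving (4,1) = 3.
Row 4 already has 2, leaving (4,2) = 1.
Column 4 now contains 1, which forces (4,4) = 4.
2 is placed in column 1; hence (1,1) = 1.
1 is placed in column 2; hence (1,2) = 2.
2 is placed in column 1; hence (2,1) = 4.
Column 4 already has 4; hence (2,4) = 2.

1 2 4 3 / 4 3 1 2 / 2 4 3 1 / 3 1 2 4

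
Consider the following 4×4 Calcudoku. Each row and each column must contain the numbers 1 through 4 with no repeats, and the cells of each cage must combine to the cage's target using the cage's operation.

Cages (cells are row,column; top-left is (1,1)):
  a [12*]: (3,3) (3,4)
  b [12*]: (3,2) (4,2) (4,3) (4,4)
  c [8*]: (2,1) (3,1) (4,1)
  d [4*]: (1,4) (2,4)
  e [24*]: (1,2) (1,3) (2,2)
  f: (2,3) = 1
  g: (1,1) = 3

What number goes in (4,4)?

2

G is a freebie; hence (1,1) = 3.
F is a freebie, which forces (2,3) = 1.
1 is placed in row 2, which forces (2,4) = 4.
Column 4 now contains 4, so (3,4) = 3.
Column 4 now contains 4; hence (1,4) = 1.
Row 2 already has 4, so (2,1) = 2.
The 3 cells of cage e must have product 24, leaving (2,2) = 3.
Row 3 now contains 3, which forces (3,3) = 4.
Column 4 now contains 1, leaving (4,4) = 2.
The 3 cells of cage e must have product 24, so (1,2) = 4.
Column 3 now contains 4; hence (1,3) = 2.
Row 3 now contains 4, which forces (3,1) = 1.
Cage b needs product 12, which forces (3,2) = 2.
Cage c has product 8, which forces (4,1) = 4.
The 4 cells of cage b must have product 12; hence (4,2) = 1.
2 is placed in row 4, leaving (4,3) = 3.
The full grid is 3 4 2 1 / 2 3 1 4 / 1 2 4 3 / 4 1 3 2.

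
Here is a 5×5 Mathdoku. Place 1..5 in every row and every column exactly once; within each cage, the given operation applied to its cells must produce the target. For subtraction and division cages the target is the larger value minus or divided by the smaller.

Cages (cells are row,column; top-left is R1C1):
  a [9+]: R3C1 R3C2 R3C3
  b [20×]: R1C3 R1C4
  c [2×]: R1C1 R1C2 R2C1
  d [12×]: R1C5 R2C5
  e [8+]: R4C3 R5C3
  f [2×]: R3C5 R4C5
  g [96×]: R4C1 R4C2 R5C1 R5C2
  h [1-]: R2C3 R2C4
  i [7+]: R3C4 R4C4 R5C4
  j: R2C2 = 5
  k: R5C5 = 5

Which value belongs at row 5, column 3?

Cage c has product 2, so R1C1 = 2.
Cage c needs product 2; hence R1C2 = 1.
Cage c has product 2, so R2C1 = 1.
Cage j is given, so R2C2 = 5.
Cage k is given, which forces R5C5 = 5.
Cage e's pair has sum 8, leaving R4C3 = 5.
Row 5 now contains 5; hence R5C3 = 3.
Column 3 now contains 5, which forces R1C3 = 4.
Cage b's pair has product 20, leaving R1C4 = 5.
4 is placed in row 1, which forces R1C5 = 3.
Column 3 already has 4, so R2C3 = 2.
The two cells of cage h must have difference 1, so R2C4 = 3.
Column 5 already has 3; hence R2C5 = 4.
Column 3 now contains 2, so R3C3 = 1.
1 is placed in row 3, which forces R3C5 = 2.
Cage g has product 96, leaving R4C1 = 3.
The 4 cells of cage g must have product 96, so R4C2 = 4.
2 is placed in column 5; hence R4C5 = 1.
Row 5 now contains 3; hence R5C1 = 4.
The 4 cells of cage g must have product 96, which forces R5C2 = 2.
Row 5 already has 2, leaving R5C4 = 1.
4 is placed in column 1, so R3C1 = 5.
Column 2 already has 4, so R3C2 = 3.
Row 3 now contains 2, so R3C4 = 4.
Row 4 already has 1, which forces R4C4 = 2.
Filled in: 2 1 4 5 3 / 1 5 2 3 4 / 5 3 1 4 2 / 3 4 5 2 1 / 4 2 3 1 5.

3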